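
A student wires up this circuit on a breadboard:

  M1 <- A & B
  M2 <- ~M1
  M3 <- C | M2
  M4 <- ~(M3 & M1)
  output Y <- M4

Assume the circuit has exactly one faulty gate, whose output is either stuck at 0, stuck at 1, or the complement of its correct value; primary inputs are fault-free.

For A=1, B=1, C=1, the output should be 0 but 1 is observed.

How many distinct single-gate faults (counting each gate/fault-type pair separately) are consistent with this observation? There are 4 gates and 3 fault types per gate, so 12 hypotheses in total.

Fault-free: M1=1, M2=0, M3=1, M4=0 → 0. Observed 1.
  M1 stuck-at-0: output 1 ✓
  M1 stuck-at-1: output 0 ✗
  M1 inverted output: output 1 ✓
  M2 stuck-at-0: output 0 ✗
  M2 stuck-at-1: output 0 ✗
  M2 inverted output: output 0 ✗
  M3 stuck-at-0: output 1 ✓
  M3 stuck-at-1: output 0 ✗
  M3 inverted output: output 1 ✓
  M4 stuck-at-0: output 0 ✗
  M4 stuck-at-1: output 1 ✓
  M4 inverted output: output 1 ✓
Consistent faults: {M1 stuck-at-0, M1 inverted output, M3 stuck-at-0, M3 inverted output, M4 stuck-at-1, M4 inverted output} — 6 in all.

6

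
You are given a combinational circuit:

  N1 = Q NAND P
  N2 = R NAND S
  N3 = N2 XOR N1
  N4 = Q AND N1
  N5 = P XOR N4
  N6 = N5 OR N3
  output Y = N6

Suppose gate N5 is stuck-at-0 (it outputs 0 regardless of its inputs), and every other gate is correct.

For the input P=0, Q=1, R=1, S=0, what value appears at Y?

Propagate with N5 forced: N1=1, N2=1, N3=0, N4=1, N5=0 [stuck-at-0], N6=0.
So Y = 0. (Without the fault it would be 1.)

0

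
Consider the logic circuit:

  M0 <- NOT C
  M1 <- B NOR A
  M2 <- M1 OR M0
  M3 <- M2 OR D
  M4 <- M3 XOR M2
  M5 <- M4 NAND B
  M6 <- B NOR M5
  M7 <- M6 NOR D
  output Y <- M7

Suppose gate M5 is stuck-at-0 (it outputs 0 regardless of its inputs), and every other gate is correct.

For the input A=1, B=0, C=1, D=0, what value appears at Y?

Propagate with M5 forced: M0=0, M1=0, M2=0, M3=0, M4=0, M5=0 [stuck-at-0], M6=1, M7=0.
So Y = 0. (Without the fault it would be 1.)

0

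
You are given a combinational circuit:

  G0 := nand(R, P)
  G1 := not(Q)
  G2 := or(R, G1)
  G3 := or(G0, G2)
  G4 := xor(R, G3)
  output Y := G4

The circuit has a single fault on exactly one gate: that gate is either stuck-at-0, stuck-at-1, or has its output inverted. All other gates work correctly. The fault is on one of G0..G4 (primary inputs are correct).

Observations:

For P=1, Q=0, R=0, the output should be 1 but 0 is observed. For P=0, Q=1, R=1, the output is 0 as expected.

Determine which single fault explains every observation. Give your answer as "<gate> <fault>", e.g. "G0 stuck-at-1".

G4 stuck-at-0

Fault-free values for test 1 (P=1, Q=0, R=0): G0=1, G1=1, G2=1, G3=1, G4=1, giving Y=1. Observed 0.
Test 1: faults giving observed 0 are {G3 stuck-at-0, G3 inverted output, G4 stuck-at-0, G4 inverted output}.
Test 2 (P=0, Q=1, R=1): fault-free G0=1, G1=0, G2=1, G3=1, G4=0 → 0; observed 0. Eliminates G3 stuck-at-0, G3 inverted output, G4 inverted output.
Only G4 stuck-at-0 is consistent with every test.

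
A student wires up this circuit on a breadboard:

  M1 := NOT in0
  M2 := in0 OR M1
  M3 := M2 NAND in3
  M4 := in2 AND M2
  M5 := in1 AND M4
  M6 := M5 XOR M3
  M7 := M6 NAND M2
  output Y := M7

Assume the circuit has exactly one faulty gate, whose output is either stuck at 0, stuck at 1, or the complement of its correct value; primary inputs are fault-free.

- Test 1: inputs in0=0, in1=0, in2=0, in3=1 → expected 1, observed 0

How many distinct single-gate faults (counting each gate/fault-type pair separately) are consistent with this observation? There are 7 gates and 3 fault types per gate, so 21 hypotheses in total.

Fault-free: M1=1, M2=1, M3=0, M4=0, M5=0, M6=0, M7=1 → 1. Observed 0.
  M1: none of the 3 fault types match ✗
  M2: none of the 3 fault types match ✗
  M3: stuck-at-1, inverted output ✓; others ✗
  M4: none of the 3 fault types match ✗
  M5: stuck-at-1, inverted output ✓; others ✗
  M6: stuck-at-1, inverted output ✓; others ✗
  M7: stuck-at-0, inverted output ✓; others ✗
Consistent faults: {M3 stuck-at-1, M3 inverted output, M5 stuck-at-1, M5 inverted output, M6 stuck-at-1, M6 inverted output, M7 stuck-at-0, M7 inverted output} — 8 in all.

8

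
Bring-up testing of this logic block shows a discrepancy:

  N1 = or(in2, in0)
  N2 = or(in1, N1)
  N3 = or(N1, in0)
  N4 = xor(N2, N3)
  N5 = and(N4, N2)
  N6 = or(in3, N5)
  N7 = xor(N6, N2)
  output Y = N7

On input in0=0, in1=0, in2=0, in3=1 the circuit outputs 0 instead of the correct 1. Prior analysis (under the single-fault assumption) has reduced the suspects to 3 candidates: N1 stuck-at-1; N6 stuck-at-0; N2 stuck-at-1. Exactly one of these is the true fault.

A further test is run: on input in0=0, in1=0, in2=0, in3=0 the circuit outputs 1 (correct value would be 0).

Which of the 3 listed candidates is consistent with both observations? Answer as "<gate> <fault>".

Evaluate each candidate on input in0=0, in1=0, in2=0, in3=0:
  N1 stuck-at-1: N1=1 [stuck-at-1], N2=1, N3=1, N4=0, N5=0, N6=0, N7=1 → 1 — matches
  N6 stuck-at-0: N1=0, N2=0, N3=0, N4=0, N5=0, N6=0 [stuck-at-0], N7=0 → 0 — eliminated
  N2 stuck-at-1: N1=0, N2=1 [stuck-at-1], N3=0, N4=1, N5=1, N6=1, N7=0 → 0 — eliminated
Only N1 stuck-at-1 reproduces the observed 1.

N1 stuck-at-1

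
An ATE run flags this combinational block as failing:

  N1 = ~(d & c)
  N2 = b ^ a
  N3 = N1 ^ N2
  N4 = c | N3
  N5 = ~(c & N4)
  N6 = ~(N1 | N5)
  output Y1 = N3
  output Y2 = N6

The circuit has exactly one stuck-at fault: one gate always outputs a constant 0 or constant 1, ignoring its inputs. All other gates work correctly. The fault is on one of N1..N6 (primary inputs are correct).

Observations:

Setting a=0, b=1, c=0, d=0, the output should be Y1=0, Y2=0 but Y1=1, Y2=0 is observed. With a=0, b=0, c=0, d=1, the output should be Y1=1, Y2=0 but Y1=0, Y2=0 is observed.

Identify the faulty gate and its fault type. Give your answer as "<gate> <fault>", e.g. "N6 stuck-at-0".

Fault-free values for test 1 (a=0, b=1, c=0, d=0): N1=1, N2=1, N3=0, N4=0, N5=1, N6=0, giving Y1=0, Y2=0. Observed Y1=1, Y2=0.
Test 1: faults giving observed Y1=1, Y2=0 are {N1 stuck-at-0, N2 stuck-at-0, N3 stuck-at-1}.
Test 2 (a=0, b=0, c=0, d=1): fault-free N1=1, N2=0, N3=1, N4=1, N5=1, N6=0 → Y1=1, Y2=0; observed Y1=0, Y2=0. Eliminates N2 stuck-at-0, N3 stuck-at-1.
Only N1 stuck-at-0 is consistent with every test.

N1 stuck-at-0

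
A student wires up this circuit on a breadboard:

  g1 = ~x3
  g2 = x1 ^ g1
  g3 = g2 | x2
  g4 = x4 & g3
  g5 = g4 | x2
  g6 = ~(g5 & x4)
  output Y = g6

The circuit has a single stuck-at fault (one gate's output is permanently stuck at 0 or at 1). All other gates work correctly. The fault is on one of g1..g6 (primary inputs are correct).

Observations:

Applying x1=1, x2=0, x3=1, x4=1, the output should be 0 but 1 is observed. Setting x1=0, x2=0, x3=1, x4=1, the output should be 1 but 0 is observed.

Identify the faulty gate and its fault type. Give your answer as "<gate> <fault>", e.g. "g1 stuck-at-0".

Fault-free values for test 1 (x1=1, x2=0, x3=1, x4=1): g1=0, g2=1, g3=1, g4=1, g5=1, g6=0, giving Y=0. Observed 1.
Test 1: faults giving observed 1 are {g1 stuck-at-1, g2 stuck-at-0, g3 stuck-at-0, g4 stuck-at-0, g5 stuck-at-0, g6 stuck-at-1}.
Test 2 (x1=0, x2=0, x3=1, x4=1): fault-free g1=0, g2=0, g3=0, g4=0, g5=0, g6=1 → 1; observed 0. Eliminates g2 stuck-at-0, g3 stuck-at-0, g4 stuck-at-0, g5 stuck-at-0, g6 stuck-at-1.
Only g1 stuck-at-1 is consistent with every test.

g1 stuck-at-1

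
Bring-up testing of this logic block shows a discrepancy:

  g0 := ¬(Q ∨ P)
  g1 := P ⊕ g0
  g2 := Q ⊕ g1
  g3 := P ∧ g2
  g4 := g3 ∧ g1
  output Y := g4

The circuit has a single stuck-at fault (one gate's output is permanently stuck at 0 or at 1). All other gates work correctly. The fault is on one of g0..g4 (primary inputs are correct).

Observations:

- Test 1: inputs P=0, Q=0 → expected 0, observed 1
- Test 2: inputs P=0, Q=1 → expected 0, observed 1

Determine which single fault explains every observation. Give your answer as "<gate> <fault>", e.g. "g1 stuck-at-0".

Fault-free values for test 1 (P=0, Q=0): g0=1, g1=1, g2=1, g3=0, g4=0, giving Y=0. Observed 1.
Test 1: faults giving observed 1 are {g3 stuck-at-1, g4 stuck-at-1}.
Test 2 (P=0, Q=1): fault-free g0=0, g1=0, g2=1, g3=0, g4=0 → 0; observed 1. Eliminates g3 stuck-at-1.
Only g4 stuck-at-1 is consistent with every test.

g4 stuck-at-1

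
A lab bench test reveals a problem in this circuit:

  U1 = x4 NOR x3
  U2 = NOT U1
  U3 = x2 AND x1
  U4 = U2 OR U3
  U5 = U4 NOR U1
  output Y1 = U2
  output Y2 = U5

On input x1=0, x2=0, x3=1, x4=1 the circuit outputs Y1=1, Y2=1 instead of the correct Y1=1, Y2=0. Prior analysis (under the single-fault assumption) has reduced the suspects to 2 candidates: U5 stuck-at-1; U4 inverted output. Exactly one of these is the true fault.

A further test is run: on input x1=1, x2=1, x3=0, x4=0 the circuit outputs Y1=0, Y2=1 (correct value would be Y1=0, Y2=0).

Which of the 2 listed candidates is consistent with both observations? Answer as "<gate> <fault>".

U5 stuck-at-1

Evaluate each candidate on input x1=1, x2=1, x3=0, x4=0:
  U5 stuck-at-1: U1=1, U2=0, U3=1, U4=1, U5=1 [stuck-at-1] → Y1=0, Y2=1 — matches
  U4 inverted output: U1=1, U2=0, U3=1, U4=0 [inverted output], U5=0 → Y1=0, Y2=0 — eliminated
Only U5 stuck-at-1 reproduces the observed Y1=0, Y2=1.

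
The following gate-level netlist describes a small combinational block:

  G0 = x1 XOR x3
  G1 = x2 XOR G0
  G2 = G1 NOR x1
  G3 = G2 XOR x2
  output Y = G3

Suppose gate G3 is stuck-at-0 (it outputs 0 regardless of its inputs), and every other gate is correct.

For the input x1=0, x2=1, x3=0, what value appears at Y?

Propagate with G3 forced: G0=0, G1=1, G2=0, G3=0 [stuck-at-0].
So Y = 0. (Without the fault it would be 1.)

0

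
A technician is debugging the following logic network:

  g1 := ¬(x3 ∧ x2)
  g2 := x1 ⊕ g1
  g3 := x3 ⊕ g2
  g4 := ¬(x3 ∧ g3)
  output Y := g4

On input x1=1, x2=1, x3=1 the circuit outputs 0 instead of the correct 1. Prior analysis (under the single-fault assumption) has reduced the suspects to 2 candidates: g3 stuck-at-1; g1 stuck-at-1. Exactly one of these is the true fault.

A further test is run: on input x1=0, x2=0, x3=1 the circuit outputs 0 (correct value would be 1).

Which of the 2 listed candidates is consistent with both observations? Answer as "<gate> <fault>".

g3 stuck-at-1

Evaluate each candidate on input x1=0, x2=0, x3=1:
  g3 stuck-at-1: g1=1, g2=1, g3=1 [stuck-at-1], g4=0 → 0 — matches
  g1 stuck-at-1: g1=1 [stuck-at-1], g2=1, g3=0, g4=1 → 1 — eliminated
Only g3 stuck-at-1 reproduces the observed 0.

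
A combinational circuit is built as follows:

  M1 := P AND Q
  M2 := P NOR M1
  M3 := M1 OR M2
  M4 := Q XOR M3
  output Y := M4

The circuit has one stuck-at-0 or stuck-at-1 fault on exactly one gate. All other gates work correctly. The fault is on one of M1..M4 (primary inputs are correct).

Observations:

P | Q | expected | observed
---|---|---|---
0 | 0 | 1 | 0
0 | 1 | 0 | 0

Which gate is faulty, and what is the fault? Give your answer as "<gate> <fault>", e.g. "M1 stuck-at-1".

Fault-free values for test 1 (P=0, Q=0): M1=0, M2=1, M3=1, M4=1, giving Y=1. Observed 0.
Test 1: faults giving observed 0 are {M2 stuck-at-0, M3 stuck-at-0, M4 stuck-at-0}.
Test 2 (P=0, Q=1): fault-free M1=0, M2=1, M3=1, M4=0 → 0; observed 0. Eliminates M2 stuck-at-0, M3 stuck-at-0.
Only M4 stuck-at-0 is consistent with every test.

M4 stuck-at-0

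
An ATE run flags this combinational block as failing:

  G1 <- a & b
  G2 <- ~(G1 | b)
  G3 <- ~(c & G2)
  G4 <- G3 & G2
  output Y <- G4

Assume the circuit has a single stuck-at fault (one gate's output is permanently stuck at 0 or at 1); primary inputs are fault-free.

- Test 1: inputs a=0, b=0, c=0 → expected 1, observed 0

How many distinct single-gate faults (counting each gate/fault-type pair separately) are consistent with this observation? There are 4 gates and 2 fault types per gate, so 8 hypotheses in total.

Fault-free: G1=0, G2=1, G3=1, G4=1 → 1. Observed 0.
  G1 stuck-at-0: output 1 ✗
  G1 stuck-at-1: output 0 ✓
  G2 stuck-at-0: output 0 ✓
  G2 stuck-at-1: output 1 ✗
  G3 stuck-at-0: output 0 ✓
  G3 stuck-at-1: output 1 ✗
  G4 stuck-at-0: output 0 ✓
  G4 stuck-at-1: output 1 ✗
Consistent faults: {G1 stuck-at-1, G2 stuck-at-0, G3 stuck-at-0, G4 stuck-at-0} — 4 in all.

4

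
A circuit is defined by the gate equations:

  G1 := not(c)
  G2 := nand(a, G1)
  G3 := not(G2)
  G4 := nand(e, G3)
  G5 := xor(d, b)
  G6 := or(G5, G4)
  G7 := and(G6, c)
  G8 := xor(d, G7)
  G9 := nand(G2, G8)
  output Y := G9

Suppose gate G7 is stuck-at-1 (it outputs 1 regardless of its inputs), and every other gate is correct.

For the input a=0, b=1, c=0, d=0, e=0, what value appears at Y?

0

Propagate with G7 forced: G1=1, G2=1, G3=0, G4=1, G5=1, G6=1, G7=1 [stuck-at-1], G8=1, G9=0.
So Y = 0. (Without the fault it would be 1.)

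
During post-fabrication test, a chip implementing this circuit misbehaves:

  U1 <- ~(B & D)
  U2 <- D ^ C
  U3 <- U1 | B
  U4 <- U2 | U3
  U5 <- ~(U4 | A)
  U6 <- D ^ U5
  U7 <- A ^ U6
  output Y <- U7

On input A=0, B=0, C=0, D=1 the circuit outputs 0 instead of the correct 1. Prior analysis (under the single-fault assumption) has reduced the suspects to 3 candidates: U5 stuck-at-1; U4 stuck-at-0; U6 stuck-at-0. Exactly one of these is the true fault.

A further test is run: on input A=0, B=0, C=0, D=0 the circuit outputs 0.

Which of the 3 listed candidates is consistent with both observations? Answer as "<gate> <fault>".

U6 stuck-at-0

Evaluate each candidate on input A=0, B=0, C=0, D=0:
  U5 stuck-at-1: U1=1, U2=0, U3=1, U4=1, U5=1 [stuck-at-1], U6=1, U7=1 → 1 — eliminated
  U4 stuck-at-0: U1=1, U2=0, U3=1, U4=0 [stuck-at-0], U5=1, U6=1, U7=1 → 1 — eliminated
  U6 stuck-at-0: U1=1, U2=0, U3=1, U4=1, U5=0, U6=0 [stuck-at-0], U7=0 → 0 — matches
Only U6 stuck-at-0 reproduces the observed 0.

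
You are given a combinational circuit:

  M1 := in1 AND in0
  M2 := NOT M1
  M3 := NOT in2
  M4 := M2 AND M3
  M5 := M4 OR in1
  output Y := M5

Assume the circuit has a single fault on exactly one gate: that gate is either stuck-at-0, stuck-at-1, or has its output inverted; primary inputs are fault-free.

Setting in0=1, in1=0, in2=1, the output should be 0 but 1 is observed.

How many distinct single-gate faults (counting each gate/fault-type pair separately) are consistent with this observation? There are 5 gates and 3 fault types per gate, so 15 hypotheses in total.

6

Fault-free: M1=0, M2=1, M3=0, M4=0, M5=0 → 0. Observed 1.
  M1: none of the 3 fault types match ✗
  M2: none of the 3 fault types match ✗
  M3: stuck-at-1, inverted output ✓; others ✗
  M4: stuck-at-1, inverted output ✓; others ✗
  M5: stuck-at-1, inverted output ✓; others ✗
Consistent faults: {M3 stuck-at-1, M3 inverted output, M4 stuck-at-1, M4 inverted output, M5 stuck-at-1, M5 inverted output} — 6 in all.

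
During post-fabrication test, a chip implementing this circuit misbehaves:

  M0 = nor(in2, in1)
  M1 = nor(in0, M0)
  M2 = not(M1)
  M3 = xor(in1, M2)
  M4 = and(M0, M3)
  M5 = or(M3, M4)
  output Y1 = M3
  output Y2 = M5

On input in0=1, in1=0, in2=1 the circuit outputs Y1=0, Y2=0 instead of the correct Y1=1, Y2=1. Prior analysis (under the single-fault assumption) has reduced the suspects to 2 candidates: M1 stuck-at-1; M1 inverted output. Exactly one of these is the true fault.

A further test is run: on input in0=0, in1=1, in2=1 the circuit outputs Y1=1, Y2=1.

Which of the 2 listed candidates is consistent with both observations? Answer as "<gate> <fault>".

M1 stuck-at-1

Evaluate each candidate on input in0=0, in1=1, in2=1:
  M1 stuck-at-1: M0=0, M1=1 [stuck-at-1], M2=0, M3=1, M4=0, M5=1 → Y1=1, Y2=1 — matches
  M1 inverted output: M0=0, M1=0 [inverted output], M2=1, M3=0, M4=0, M5=0 → Y1=0, Y2=0 — eliminated
Only M1 stuck-at-1 reproduces the observed Y1=1, Y2=1.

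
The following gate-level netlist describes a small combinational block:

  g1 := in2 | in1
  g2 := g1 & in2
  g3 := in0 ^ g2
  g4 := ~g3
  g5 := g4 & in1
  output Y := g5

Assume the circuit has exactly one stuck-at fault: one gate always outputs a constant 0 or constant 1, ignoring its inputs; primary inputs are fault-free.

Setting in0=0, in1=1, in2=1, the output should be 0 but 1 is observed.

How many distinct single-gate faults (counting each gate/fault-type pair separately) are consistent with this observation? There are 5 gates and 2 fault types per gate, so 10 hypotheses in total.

Fault-free: g1=1, g2=1, g3=1, g4=0, g5=0 → 0. Observed 1.
  g1 stuck-at-0: output 1 ✓
  g1 stuck-at-1: output 0 ✗
  g2 stuck-at-0: output 1 ✓
  g2 stuck-at-1: output 0 ✗
  g3 stuck-at-0: output 1 ✓
  g3 stuck-at-1: output 0 ✗
  g4 stuck-at-0: output 0 ✗
  g4 stuck-at-1: output 1 ✓
  g5 stuck-at-0: output 0 ✗
  g5 stuck-at-1: output 1 ✓
Consistent faults: {g1 stuck-at-0, g2 stuck-at-0, g3 stuck-at-0, g4 stuck-at-1, g5 stuck-at-1} — 5 in all.

5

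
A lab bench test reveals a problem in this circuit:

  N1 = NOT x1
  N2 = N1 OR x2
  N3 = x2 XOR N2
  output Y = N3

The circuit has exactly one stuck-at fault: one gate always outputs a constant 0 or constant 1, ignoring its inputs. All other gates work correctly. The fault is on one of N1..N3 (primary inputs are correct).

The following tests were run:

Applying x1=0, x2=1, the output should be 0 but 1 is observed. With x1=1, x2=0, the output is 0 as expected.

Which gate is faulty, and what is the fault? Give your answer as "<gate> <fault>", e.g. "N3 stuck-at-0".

Fault-free values for test 1 (x1=0, x2=1): N1=1, N2=1, N3=0, giving Y=0. Observed 1.
Test 1: faults giving observed 1 are {N2 stuck-at-0, N3 stuck-at-1}.
Test 2 (x1=1, x2=0): fault-free N1=0, N2=0, N3=0 → 0; observed 0. Eliminates N3 stuck-at-1.
Only N2 stuck-at-0 is consistent with every test.

N2 stuck-at-0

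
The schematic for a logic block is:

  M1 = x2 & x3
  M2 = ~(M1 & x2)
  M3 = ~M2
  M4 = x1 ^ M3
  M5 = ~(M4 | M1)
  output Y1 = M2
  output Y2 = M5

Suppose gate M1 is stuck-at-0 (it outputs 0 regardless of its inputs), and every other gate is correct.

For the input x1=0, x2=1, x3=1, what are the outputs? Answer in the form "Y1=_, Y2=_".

Propagate with M1 forced: M1=0 [stuck-at-0], M2=1, M3=0, M4=0, M5=1.
So the outputs are Y1=1, Y2=1. (Without the fault they would be Y1=0, Y2=0.)

Y1=1, Y2=1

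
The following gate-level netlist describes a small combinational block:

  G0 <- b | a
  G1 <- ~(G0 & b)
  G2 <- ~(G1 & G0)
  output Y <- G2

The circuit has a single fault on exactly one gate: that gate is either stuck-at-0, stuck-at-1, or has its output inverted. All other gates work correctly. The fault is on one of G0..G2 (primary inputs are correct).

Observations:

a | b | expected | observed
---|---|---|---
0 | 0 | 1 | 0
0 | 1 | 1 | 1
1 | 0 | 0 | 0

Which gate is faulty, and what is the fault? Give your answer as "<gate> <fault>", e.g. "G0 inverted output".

G0 stuck-at-1

Fault-free values for test 1 (a=0, b=0): G0=0, G1=1, G2=1, giving Y=1. Observed 0.
Test 1: faults giving observed 0 are {G0 stuck-at-1, G0 inverted output, G2 stuck-at-0, G2 inverted output}.
Test 2 (a=0, b=1): fault-free G0=1, G1=0, G2=1 → 1; observed 1. Eliminates G2 stuck-at-0, G2 inverted output.
Test 3 (a=1, b=0): fault-free G0=1, G1=1, G2=0 → 0; observed 0. Eliminates G0 inverted output.
Only G0 stuck-at-1 is consistent with every test.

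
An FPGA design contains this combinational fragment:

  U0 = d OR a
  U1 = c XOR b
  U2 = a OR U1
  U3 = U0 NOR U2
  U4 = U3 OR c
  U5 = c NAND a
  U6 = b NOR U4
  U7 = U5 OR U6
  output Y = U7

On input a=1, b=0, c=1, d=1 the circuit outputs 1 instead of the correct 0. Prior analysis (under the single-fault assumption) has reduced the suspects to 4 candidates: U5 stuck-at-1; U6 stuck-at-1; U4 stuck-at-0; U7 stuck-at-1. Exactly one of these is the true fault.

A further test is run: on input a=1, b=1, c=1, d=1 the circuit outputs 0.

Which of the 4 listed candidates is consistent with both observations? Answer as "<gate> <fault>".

U4 stuck-at-0

Evaluate each candidate on input a=1, b=1, c=1, d=1:
  U5 stuck-at-1: U0=1, U1=0, U2=1, U3=0, U4=1, U5=1 [stuck-at-1], U6=0, U7=1 → 1 — eliminated
  U6 stuck-at-1: U0=1, U1=0, U2=1, U3=0, U4=1, U5=0, U6=1 [stuck-at-1], U7=1 → 1 — eliminated
  U4 stuck-at-0: U0=1, U1=0, U2=1, U3=0, U4=0 [stuck-at-0], U5=0, U6=0, U7=0 → 0 — matches
  U7 stuck-at-1: U0=1, U1=0, U2=1, U3=0, U4=1, U5=0, U6=0, U7=1 [stuck-at-1] → 1 — eliminated
Only U4 stuck-at-0 reproduces the observed 0.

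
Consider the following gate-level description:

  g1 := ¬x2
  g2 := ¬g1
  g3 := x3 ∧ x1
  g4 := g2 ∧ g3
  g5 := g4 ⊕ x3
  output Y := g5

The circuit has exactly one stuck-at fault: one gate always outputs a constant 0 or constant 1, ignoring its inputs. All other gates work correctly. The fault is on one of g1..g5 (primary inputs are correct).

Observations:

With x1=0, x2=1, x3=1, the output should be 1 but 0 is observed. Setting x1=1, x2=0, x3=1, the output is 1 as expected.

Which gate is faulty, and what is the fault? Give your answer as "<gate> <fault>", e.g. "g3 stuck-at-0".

Fault-free values for test 1 (x1=0, x2=1, x3=1): g1=0, g2=1, g3=0, g4=0, g5=1, giving Y=1. Observed 0.
Test 1: faults giving observed 0 are {g3 stuck-at-1, g4 stuck-at-1, g5 stuck-at-0}.
Test 2 (x1=1, x2=0, x3=1): fault-free g1=1, g2=0, g3=1, g4=0, g5=1 → 1; observed 1. Eliminates g4 stuck-at-1, g5 stuck-at-0.
Only g3 stuck-at-1 is consistent with every test.

g3 stuck-at-1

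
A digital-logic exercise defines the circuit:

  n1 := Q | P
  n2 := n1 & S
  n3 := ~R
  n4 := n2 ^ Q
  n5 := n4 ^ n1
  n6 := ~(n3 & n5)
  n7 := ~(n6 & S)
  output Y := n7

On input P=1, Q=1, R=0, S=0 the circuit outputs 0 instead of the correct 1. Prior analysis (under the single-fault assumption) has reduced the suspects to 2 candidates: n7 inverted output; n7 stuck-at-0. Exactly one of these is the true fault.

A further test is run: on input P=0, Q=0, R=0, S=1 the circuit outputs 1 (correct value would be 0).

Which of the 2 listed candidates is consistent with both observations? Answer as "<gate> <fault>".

Evaluate each candidate on input P=0, Q=0, R=0, S=1:
  n7 inverted output: n1=0, n2=0, n3=1, n4=0, n5=0, n6=1, n7=1 [inverted output] → 1 — matches
  n7 stuck-at-0: n1=0, n2=0, n3=1, n4=0, n5=0, n6=1, n7=0 [stuck-at-0] → 0 — eliminated
Only n7 inverted output reproduces the observed 1.

n7 inverted output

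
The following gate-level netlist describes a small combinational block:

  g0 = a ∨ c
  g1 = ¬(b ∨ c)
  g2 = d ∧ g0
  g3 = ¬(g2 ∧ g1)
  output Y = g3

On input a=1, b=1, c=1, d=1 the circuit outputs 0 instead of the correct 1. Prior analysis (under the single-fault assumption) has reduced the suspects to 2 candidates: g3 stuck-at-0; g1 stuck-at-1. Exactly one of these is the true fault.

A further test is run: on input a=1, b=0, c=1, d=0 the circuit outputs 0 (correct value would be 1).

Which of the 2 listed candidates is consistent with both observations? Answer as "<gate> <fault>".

g3 stuck-at-0

Evaluate each candidate on input a=1, b=0, c=1, d=0:
  g3 stuck-at-0: g0=1, g1=0, g2=0, g3=0 [stuck-at-0] → 0 — matches
  g1 stuck-at-1: g0=1, g1=1 [stuck-at-1], g2=0, g3=1 → 1 — eliminated
Only g3 stuck-at-0 reproduces the observed 0.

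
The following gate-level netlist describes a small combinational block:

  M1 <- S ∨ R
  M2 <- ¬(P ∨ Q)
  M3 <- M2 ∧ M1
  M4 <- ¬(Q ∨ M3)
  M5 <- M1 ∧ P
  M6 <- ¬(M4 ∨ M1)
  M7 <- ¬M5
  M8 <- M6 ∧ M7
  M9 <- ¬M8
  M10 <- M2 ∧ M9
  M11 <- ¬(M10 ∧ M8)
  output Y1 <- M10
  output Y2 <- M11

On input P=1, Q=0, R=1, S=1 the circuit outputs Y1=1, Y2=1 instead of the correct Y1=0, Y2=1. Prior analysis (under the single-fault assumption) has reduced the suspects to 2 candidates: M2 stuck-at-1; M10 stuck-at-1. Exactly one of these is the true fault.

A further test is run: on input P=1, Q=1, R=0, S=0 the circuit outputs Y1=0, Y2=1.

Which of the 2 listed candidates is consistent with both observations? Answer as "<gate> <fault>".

Evaluate each candidate on input P=1, Q=1, R=0, S=0:
  M2 stuck-at-1: M1=0, M2=1 [stuck-at-1], M3=0, M4=0, M5=0, M6=1, M7=1, M8=1, M9=0, M10=0, M11=1 → Y1=0, Y2=1 — matches
  M10 stuck-at-1: M1=0, M2=0, M3=0, M4=0, M5=0, M6=1, M7=1, M8=1, M9=0, M10=1 [stuck-at-1], M11=0 → Y1=1, Y2=0 — eliminated
Only M2 stuck-at-1 reproduces the observed Y1=0, Y2=1.

M2 stuck-at-1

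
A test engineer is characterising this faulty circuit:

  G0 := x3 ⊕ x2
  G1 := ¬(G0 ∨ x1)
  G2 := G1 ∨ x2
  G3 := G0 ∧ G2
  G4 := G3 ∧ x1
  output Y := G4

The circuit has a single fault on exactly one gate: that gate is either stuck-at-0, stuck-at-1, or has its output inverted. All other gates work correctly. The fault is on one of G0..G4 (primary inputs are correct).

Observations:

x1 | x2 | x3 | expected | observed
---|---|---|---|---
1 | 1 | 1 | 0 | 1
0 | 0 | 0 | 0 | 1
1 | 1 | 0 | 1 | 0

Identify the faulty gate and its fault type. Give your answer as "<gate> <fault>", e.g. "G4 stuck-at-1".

G4 inverted output

Fault-free values for test 1 (x1=1, x2=1, x3=1): G0=0, G1=0, G2=1, G3=0, G4=0, giving Y=0. Observed 1.
Test 1: faults giving observed 1 are {G0 stuck-at-1, G0 inverted output, G3 stuck-at-1, G3 inverted output, G4 stuck-at-1, G4 inverted output}.
Test 2 (x1=0, x2=0, x3=0): fault-free G0=0, G1=1, G2=1, G3=0, G4=0 → 0; observed 1. Eliminates G0 stuck-at-1, G0 inverted output, G3 stuck-at-1, G3 inverted output.
Test 3 (x1=1, x2=1, x3=0): fault-free G0=1, G1=0, G2=1, G3=1, G4=1 → 1; observed 0. Eliminates G4 stuck-at-1.
Only G4 inverted output is consistent with every test.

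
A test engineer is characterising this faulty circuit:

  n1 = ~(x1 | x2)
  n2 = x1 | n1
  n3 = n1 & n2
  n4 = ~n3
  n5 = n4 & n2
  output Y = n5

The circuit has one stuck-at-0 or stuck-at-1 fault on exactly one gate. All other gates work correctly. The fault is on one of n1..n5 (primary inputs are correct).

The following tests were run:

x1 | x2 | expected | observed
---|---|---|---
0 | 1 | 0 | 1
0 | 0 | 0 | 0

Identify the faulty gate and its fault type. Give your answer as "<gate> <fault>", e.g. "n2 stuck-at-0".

n2 stuck-at-1

Fault-free values for test 1 (x1=0, x2=1): n1=0, n2=0, n3=0, n4=1, n5=0, giving Y=0. Observed 1.
Test 1: faults giving observed 1 are {n2 stuck-at-1, n5 stuck-at-1}.
Test 2 (x1=0, x2=0): fault-free n1=1, n2=1, n3=1, n4=0, n5=0 → 0; observed 0. Eliminates n5 stuck-at-1.
Only n2 stuck-at-1 is consistent with every test.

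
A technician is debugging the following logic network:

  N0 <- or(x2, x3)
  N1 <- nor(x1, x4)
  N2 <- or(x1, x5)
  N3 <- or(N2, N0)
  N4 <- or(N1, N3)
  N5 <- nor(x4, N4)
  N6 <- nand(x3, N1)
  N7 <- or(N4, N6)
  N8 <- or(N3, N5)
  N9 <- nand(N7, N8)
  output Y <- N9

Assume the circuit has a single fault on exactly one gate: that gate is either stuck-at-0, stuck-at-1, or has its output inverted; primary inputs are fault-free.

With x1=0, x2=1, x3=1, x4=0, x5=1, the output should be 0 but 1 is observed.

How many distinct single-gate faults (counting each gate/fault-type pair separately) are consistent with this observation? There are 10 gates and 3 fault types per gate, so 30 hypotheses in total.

10

Fault-free: N0=1, N1=1, N2=1, N3=1, N4=1, N5=0, N6=0, N7=1, N8=1, N9=0 → 0. Observed 1.
  N0: none of the 3 fault types match ✗
  N1: none of the 3 fault types match ✗
  N2: none of the 3 fault types match ✗
  N3: stuck-at-0, inverted output ✓; others ✗
  N4: stuck-at-0, inverted output ✓; others ✗
  N5: none of the 3 fault types match ✗
  N6: none of the 3 fault types match ✗
  N7: stuck-at-0, inverted output ✓; others ✗
  N8: stuck-at-0, inverted output ✓; others ✗
  N9: stuck-at-1, inverted output ✓; others ✗
Consistent faults: {N3 stuck-at-0, N3 inverted output, N4 stuck-at-0, N4 inverted output, N7 stuck-at-0, N7 inverted output, N8 stuck-at-0, N8 inverted output, N9 stuck-at-1, N9 inverted output} — 10 in all.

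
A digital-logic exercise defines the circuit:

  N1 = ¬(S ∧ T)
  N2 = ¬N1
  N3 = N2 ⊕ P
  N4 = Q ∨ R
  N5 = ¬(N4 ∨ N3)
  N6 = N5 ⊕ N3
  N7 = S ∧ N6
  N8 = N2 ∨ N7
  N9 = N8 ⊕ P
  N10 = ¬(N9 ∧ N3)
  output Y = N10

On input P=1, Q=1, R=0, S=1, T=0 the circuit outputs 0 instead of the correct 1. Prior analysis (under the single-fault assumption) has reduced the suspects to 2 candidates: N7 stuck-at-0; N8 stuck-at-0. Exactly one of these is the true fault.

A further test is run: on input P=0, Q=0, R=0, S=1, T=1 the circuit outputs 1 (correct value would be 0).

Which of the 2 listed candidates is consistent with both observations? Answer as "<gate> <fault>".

Evaluate each candidate on input P=0, Q=0, R=0, S=1, T=1:
  N7 stuck-at-0: N1=0, N2=1, N3=1, N4=0, N5=0, N6=1, N7=0 [stuck-at-0], N8=1, N9=1, N10=0 → 0 — eliminated
  N8 stuck-at-0: N1=0, N2=1, N3=1, N4=0, N5=0, N6=1, N7=1, N8=0 [stuck-at-0], N9=0, N10=1 → 1 — matches
Only N8 stuck-at-0 reproduces the observed 1.

N8 stuck-at-0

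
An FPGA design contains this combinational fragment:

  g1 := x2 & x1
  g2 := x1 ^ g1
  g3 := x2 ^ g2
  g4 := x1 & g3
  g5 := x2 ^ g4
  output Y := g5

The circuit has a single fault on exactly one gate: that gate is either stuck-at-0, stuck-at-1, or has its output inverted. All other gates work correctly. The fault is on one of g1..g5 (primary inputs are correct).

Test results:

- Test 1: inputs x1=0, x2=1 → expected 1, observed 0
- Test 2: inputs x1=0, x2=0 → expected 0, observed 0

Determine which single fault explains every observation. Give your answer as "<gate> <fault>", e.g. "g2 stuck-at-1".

g5 stuck-at-0

Fault-free values for test 1 (x1=0, x2=1): g1=0, g2=0, g3=1, g4=0, g5=1, giving Y=1. Observed 0.
Test 1: faults giving observed 0 are {g4 stuck-at-1, g4 inverted output, g5 stuck-at-0, g5 inverted output}.
Test 2 (x1=0, x2=0): fault-free g1=0, g2=0, g3=0, g4=0, g5=0 → 0; observed 0. Eliminates g4 stuck-at-1, g4 inverted output, g5 inverted output.
Only g5 stuck-at-0 is consistent with every test.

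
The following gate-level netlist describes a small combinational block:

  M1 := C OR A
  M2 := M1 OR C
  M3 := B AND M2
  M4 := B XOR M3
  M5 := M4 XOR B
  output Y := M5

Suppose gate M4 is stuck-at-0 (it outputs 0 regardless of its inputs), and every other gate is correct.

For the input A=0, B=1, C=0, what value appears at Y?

Propagate with M4 forced: M1=0, M2=0, M3=0, M4=0 [stuck-at-0], M5=1.
So Y = 1. (Without the fault it would be 0.)

1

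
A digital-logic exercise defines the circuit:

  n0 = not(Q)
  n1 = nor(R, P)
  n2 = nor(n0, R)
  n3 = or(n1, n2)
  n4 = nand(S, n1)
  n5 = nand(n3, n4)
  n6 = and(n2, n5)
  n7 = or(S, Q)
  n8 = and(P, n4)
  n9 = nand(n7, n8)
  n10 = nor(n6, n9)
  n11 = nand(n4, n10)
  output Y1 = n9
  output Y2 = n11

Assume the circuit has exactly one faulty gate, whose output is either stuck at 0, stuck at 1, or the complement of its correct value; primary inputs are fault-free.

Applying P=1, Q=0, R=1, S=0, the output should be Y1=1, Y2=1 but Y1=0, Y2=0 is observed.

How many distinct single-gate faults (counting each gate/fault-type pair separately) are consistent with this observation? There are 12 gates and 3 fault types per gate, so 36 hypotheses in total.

4

Fault-free: n0=1, n1=0, n2=0, n3=0, n4=1, n5=1, n6=0, n7=0, n8=1, n9=1, n10=0, n11=1 → Y1=1, Y2=1. Observed Y1=0, Y2=0.
  n0: none of the 3 fault types match ✗
  n1: none of the 3 fault types match ✗
  n2: none of the 3 fault types match ✗
  n3: none of the 3 fault types match ✗
  n4: none of the 3 fault types match ✗
  n5: none of the 3 fault types match ✗
  n6: none of the 3 fault types match ✗
  n7: stuck-at-1, inverted output ✓; others ✗
  n8: none of the 3 fault types match ✗
  n9: stuck-at-0, inverted output ✓; others ✗
  n10: none of the 3 fault types match ✗
  n11: none of the 3 fault types match ✗
Consistent faults: {n7 stuck-at-1, n7 inverted output, n9 stuck-at-0, n9 inverted output} — 4 in all.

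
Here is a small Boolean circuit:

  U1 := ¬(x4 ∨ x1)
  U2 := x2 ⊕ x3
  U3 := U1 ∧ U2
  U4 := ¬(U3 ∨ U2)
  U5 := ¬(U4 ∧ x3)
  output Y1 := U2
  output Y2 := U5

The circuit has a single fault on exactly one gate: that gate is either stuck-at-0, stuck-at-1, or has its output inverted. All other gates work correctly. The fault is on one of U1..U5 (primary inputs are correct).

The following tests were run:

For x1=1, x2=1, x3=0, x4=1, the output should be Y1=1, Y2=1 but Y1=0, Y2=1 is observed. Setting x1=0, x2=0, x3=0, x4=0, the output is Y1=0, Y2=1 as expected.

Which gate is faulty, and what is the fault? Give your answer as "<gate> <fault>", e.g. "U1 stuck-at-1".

U2 stuck-at-0

Fault-free values for test 1 (x1=1, x2=1, x3=0, x4=1): U1=0, U2=1, U3=0, U4=0, U5=1, giving Y1=1, Y2=1. Observed Y1=0, Y2=1.
Test 1: faults giving observed Y1=0, Y2=1 are {U2 stuck-at-0, U2 inverted output}.
Test 2 (x1=0, x2=0, x3=0, x4=0): fault-free U1=1, U2=0, U3=0, U4=1, U5=1 → Y1=0, Y2=1; observed Y1=0, Y2=1. Eliminates U2 inverted output.
Only U2 stuck-at-0 is consistent with every test.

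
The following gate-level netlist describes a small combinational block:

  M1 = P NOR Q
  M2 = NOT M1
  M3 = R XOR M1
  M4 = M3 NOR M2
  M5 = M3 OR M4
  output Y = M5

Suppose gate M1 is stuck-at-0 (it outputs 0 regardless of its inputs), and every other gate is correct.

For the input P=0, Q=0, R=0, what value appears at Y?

0

Propagate with M1 forced: M1=0 [stuck-at-0], M2=1, M3=0, M4=0, M5=0.
So Y = 0. (Without the fault it would be 1.)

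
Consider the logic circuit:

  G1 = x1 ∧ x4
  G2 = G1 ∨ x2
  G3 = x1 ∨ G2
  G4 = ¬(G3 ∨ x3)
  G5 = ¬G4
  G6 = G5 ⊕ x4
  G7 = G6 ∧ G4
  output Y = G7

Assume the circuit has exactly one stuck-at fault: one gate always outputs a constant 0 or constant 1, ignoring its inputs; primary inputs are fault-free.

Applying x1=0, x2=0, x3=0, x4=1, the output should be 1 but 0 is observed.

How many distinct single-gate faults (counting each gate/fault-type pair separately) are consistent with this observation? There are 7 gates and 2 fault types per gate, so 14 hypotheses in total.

7

Fault-free: G1=0, G2=0, G3=0, G4=1, G5=0, G6=1, G7=1 → 1. Observed 0.
  G1 stuck-at-0: output 1 ✗
  G1 stuck-at-1: output 0 ✓
  G2 stuck-at-0: output 1 ✗
  G2 stuck-at-1: output 0 ✓
  G3 stuck-at-0: output 1 ✗
  G3 stuck-at-1: output 0 ✓
  G4 stuck-at-0: output 0 ✓
  G4 stuck-at-1: output 1 ✗
  G5 stuck-at-0: output 1 ✗
  G5 stuck-at-1: output 0 ✓
  G6 stuck-at-0: output 0 ✓
  G6 stuck-at-1: output 1 ✗
  G7 stuck-at-0: output 0 ✓
  G7 stuck-at-1: output 1 ✗
Consistent faults: {G1 stuck-at-1, G2 stuck-at-1, G3 stuck-at-1, G4 stuck-at-0, G5 stuck-at-1, G6 stuck-at-0, G7 stuck-at-0} — 7 in all.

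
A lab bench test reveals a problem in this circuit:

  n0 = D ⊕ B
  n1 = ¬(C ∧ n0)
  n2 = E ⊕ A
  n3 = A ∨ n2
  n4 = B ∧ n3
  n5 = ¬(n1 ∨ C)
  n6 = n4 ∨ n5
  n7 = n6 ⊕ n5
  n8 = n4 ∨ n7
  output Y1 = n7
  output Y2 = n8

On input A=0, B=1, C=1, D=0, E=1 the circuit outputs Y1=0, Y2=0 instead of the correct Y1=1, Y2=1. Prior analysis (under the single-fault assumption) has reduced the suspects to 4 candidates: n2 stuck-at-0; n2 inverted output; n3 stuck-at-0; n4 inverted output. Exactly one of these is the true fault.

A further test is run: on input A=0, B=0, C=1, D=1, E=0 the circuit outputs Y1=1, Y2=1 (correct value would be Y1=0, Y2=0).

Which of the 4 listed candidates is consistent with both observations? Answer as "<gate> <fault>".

Evaluate each candidate on input A=0, B=0, C=1, D=1, E=0:
  n2 stuck-at-0: n0=1, n1=0, n2=0 [stuck-at-0], n3=0, n4=0, n5=0, n6=0, n7=0, n8=0 → Y1=0, Y2=0 — eliminated
  n2 inverted output: n0=1, n1=0, n2=1 [inverted output], n3=1, n4=0, n5=0, n6=0, n7=0, n8=0 → Y1=0, Y2=0 — eliminated
  n3 stuck-at-0: n0=1, n1=0, n2=0, n3=0 [stuck-at-0], n4=0, n5=0, n6=0, n7=0, n8=0 → Y1=0, Y2=0 — eliminated
  n4 inverted output: n0=1, n1=0, n2=0, n3=0, n4=1 [inverted output], n5=0, n6=1, n7=1, n8=1 → Y1=1, Y2=1 — matches
Only n4 inverted output reproduces the observed Y1=1, Y2=1.

n4 inverted output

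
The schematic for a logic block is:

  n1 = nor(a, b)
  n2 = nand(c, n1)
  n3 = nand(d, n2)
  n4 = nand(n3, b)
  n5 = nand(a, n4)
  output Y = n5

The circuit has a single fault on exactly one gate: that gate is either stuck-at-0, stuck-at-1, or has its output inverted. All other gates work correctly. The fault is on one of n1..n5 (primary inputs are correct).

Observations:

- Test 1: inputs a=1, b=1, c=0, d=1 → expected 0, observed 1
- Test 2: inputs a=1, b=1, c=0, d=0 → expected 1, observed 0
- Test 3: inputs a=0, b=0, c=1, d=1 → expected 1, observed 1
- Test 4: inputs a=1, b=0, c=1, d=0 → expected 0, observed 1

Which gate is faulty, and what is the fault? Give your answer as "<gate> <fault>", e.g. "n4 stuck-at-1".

Fault-free values for test 1 (a=1, b=1, c=0, d=1): n1=0, n2=1, n3=0, n4=1, n5=0, giving Y=0. Observed 1.
Test 1: faults giving observed 1 are {n2 stuck-at-0, n2 inverted output, n3 stuck-at-1, n3 inverted output, n4 stuck-at-0, n4 inverted output, n5 stuck-at-1, n5 inverted output}.
Test 2 (a=1, b=1, c=0, d=0): fault-free n1=0, n2=1, n3=1, n4=0, n5=1 → 1; observed 0. Eliminates n2 stuck-at-0, n2 inverted output, n3 stuck-at-1, n4 stuck-at-0, n5 stuck-at-1.
Test 3 (a=0, b=0, c=1, d=1): fault-free n1=1, n2=0, n3=1, n4=1, n5=1 → 1; observed 1. Eliminates n5 inverted output.
Test 4 (a=1, b=0, c=1, d=0): fault-free n1=0, n2=1, n3=1, n4=1, n5=0 → 0; observed 1. Eliminates n3 inverted output.
Only n4 inverted output is consistent with every test.

n4 inverted output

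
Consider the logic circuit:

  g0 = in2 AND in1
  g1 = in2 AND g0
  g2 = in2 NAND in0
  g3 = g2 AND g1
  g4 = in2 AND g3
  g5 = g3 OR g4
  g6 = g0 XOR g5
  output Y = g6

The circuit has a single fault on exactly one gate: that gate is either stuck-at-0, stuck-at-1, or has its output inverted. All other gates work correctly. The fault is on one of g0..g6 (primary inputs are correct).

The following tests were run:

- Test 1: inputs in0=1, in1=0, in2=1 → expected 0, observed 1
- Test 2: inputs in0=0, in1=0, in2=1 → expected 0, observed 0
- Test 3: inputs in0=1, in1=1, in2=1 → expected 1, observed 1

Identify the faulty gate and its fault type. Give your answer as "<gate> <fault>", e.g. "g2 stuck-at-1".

Fault-free values for test 1 (in0=1, in1=0, in2=1): g0=0, g1=0, g2=0, g3=0, g4=0, g5=0, g6=0, giving Y=0. Observed 1.
Test 1: faults giving observed 1 are {g0 stuck-at-1, g0 inverted output, g3 stuck-at-1, g3 inverted output, g4 stuck-at-1, g4 inverted output, g5 stuck-at-1, g5 inverted output, g6 stuck-at-1, g6 inverted output}.
Test 2 (in0=0, in1=0, in2=1): fault-free g0=0, g1=0, g2=1, g3=0, g4=0, g5=0, g6=0 → 0; observed 0. Eliminates g3 stuck-at-1, g3 inverted output, g4 stuck-at-1, g4 inverted output, g5 stuck-at-1, g5 inverted output, g6 stuck-at-1, g6 inverted output.
Test 3 (in0=1, in1=1, in2=1): fault-free g0=1, g1=1, g2=0, g3=0, g4=0, g5=0, g6=1 → 1; observed 1. Eliminates g0 inverted output.
Only g0 stuck-at-1 is consistent with every test.

g0 stuck-at-1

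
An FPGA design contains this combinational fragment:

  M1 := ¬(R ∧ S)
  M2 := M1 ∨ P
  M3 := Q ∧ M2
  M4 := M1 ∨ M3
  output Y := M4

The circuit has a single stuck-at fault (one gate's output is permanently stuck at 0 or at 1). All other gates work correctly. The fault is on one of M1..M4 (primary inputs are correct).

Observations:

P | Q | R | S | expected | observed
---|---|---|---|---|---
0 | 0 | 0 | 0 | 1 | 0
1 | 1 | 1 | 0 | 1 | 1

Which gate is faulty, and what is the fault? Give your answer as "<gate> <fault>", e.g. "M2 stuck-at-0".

M1 stuck-at-0

Fault-free values for test 1 (P=0, Q=0, R=0, S=0): M1=1, M2=1, M3=0, M4=1, giving Y=1. Observed 0.
Test 1: faults giving observed 0 are {M1 stuck-at-0, M4 stuck-at-0}.
Test 2 (P=1, Q=1, R=1, S=0): fault-free M1=1, M2=1, M3=1, M4=1 → 1; observed 1. Eliminates M4 stuck-at-0.
Only M1 stuck-at-0 is consistent with every test.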